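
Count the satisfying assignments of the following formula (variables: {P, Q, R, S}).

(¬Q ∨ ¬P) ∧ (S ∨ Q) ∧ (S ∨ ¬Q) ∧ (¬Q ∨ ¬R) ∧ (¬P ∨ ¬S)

There are 2^4 = 16 truth assignments over (P, Q, R, S).
Check each against the 5 clauses (columns in the order P, Q, R, S):
  F F F F  ✗ fails (S ∨ Q)
  F F F T  ✓ satisfies all
  F F T F  ✗ fails (S ∨ Q)
  F F T T  ✓ satisfies all
  F T F F  ✗ fails (S ∨ ¬Q)
  F T F T  ✓ satisfies all
  F T T F  ✗ fails (S ∨ ¬Q)
  F T T T  ✗ fails (¬Q ∨ ¬R)
  T F F F  ✗ fails (S ∨ Q)
  T F F T  ✗ fails (¬P ∨ ¬S)
  T F T F  ✗ fails (S ∨ Q)
  T F T T  ✗ fails (¬P ∨ ¬S)
  T T F F  ✗ fails (¬Q ∨ ¬P)
  T T F T  ✗ fails (¬Q ∨ ¬P)
  T T T F  ✗ fails (¬Q ∨ ¬P)
  T T T T  ✗ fails (¬Q ∨ ¬P)
3 of the 16 rows are models.

3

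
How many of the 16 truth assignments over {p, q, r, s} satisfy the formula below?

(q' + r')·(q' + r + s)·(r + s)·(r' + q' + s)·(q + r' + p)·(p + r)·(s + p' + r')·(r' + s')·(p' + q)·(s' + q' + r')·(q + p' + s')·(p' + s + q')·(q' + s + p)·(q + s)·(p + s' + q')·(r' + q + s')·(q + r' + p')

There are 2^4 = 16 truth assignments over (p, q, r, s).
Check each against the 17 clauses (columns in the order p, q, r, s):
  F F F F  ✗ fails (r + s)
  F F F T  ✗ fails (p + r)
  F F T F  ✗ fails (q + r' + p)
  F F T T  ✗ fails (q + r' + p)
  F T F F  ✗ fails (q' + r + s)
  F T F T  ✗ fails (p + r)
  F T T F  ✗ fails (q' + r')
  F T T T  ✗ fails (q' + r')
  T F F F  ✗ fails (r + s)
  T F F T  ✗ fails (p' + q)
  T F T F  ✗ fails (s + p' + r')
  T F T T  ✗ fails (r' + s')
  T T F F  ✗ fails (q' + r + s)
  T T F T  ✓ satisfies all
  T T T F  ✗ fails (q' + r')
  T T T T  ✗ fails (q' + r')
1 of the 16 rows is a model.

1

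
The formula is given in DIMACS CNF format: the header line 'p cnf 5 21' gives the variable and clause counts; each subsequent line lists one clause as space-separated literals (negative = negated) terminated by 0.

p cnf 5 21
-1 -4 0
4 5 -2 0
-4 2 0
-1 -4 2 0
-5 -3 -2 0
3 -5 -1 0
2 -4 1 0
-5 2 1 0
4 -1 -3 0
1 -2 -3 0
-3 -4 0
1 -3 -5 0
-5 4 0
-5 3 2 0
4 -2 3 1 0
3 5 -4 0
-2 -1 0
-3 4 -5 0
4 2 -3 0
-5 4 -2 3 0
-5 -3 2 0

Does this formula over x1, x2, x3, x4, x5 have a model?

Yes, satisfiable

Case x1 = True:
(¬x4) alone gives x4 = False.
(¬x3) alone gives x3 = False.
(¬x5) alone gives x5 = False.
(¬x2) alone gives x2 = False.
This assignment satisfies each clause.
A satisfying assignment: x1 ↦ True,  x2 ↦ False,  x3 ↦ False,  x4 ↦ False,  x5 ↦ False.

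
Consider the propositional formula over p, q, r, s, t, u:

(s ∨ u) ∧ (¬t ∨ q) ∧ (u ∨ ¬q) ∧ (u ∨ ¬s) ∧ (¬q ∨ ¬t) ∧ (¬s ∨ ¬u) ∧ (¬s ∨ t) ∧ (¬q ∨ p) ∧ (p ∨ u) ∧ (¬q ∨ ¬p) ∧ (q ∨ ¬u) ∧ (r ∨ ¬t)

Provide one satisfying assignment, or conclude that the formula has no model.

UNSATISFIABLE

Try s = True.
(u) alone gives u = True.
Now (¬u) is unsatisfied and unit — conflict.
So s must be the other value — set s = False.
(u) alone gives u = True.
(q) alone gives q = True.
(¬t) alone gives t = False.
(p) alone gives p = True.
Now (¬p) is unsatisfied and unit — conflict.
Both values of s lead to a conflict.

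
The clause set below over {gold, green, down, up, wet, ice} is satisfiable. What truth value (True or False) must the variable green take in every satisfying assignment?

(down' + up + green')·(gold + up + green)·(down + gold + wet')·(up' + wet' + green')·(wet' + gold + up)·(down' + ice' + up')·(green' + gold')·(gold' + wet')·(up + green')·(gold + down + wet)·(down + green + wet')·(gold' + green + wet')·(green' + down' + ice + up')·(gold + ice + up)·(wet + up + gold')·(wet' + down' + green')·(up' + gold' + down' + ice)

False

Suppose green = 1.
(gold') alone gives gold = 0.
(up) alone gives up = 1.
(wet') alone gives wet = 0.
(down) alone gives down = 1.
(ice') alone gives ice = 0.
Now (ice) is unsatisfied and unit — conflict.
So every satisfying assignment has green = False.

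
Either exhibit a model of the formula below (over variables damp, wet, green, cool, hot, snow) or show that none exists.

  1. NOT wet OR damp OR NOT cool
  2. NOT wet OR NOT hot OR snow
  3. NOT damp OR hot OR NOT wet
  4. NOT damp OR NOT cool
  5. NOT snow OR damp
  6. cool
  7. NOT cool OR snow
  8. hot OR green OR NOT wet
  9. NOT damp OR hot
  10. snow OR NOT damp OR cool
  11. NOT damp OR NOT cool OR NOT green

UNSATISFIABLE

Unit clause (cool) forces cool = true.
Unit clause (NOT damp) forces damp = false.
Unit clause (NOT wet) forces wet = false.
Unit clause (NOT snow) forces snow = false.
Now (snow) is unsatisfied and unit — conflict.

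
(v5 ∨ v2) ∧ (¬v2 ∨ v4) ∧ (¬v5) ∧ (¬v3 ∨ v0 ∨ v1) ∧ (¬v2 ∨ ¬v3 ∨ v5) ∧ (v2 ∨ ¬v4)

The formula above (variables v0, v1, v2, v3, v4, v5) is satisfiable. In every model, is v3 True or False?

Suppose v3 = True.
From the singleton clause (¬v5), v5 = False.
From the singleton clause (v2), v2 = True.
Now (¬v2) is unsatisfied and unit — conflict.
So every satisfying assignment has v3 = False.

False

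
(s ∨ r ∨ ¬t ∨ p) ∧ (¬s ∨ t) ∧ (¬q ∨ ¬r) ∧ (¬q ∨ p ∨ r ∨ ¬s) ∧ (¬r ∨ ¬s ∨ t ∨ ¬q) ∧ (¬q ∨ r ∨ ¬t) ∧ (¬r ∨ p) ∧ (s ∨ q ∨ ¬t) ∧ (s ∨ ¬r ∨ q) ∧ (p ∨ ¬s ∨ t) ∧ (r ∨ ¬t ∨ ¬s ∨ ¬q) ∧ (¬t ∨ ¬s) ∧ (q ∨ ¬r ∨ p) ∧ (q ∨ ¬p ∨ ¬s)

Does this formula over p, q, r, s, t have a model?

Yes

Case s = False:
Case q = False:
(¬t) alone gives t = False.
(¬r) alone gives r = False.
Every clause is now satisfied; p is unconstrained.
A satisfying assignment: p ↦ False,  q ↦ False,  r ↦ False,  s ↦ False,  t ↦ False.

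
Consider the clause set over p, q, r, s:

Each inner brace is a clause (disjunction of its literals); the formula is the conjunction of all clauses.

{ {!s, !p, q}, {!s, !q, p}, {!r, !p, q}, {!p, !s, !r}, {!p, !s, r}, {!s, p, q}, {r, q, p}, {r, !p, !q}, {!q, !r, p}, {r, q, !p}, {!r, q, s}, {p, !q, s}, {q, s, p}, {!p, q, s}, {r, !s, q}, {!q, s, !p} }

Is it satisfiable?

Suppose s = false.
Suppose r = false.
Suppose q = true.
(!p) alone gives p = false.
Now (p) is unsatisfied and unit — conflict.
That branch fails; take q = false instead.
(p) alone gives p = true.
Now (!p) is unsatisfied and unit — conflict.
Both values of q lead to a conflict.
That branch fails; take r = true instead.
(q) alone gives q = true.
(p) alone gives p = true.
Now (!p) is unsatisfied and unit — conflict.
Both values of r lead to a conflict.
That branch fails; take s = true instead.
Suppose p = false.
(!q) alone gives q = false.
Now (q) is unsatisfied and unit — conflict.
That branch fails; take p = true instead.
(q) alone gives q = true.
(!r) alone gives r = false.
Now (r) is unsatisfied and unit — conflict.
Both values of p lead to a conflict.
Both values of s lead to a conflict.
No assignment satisfies every clause.

No, unsatisfiable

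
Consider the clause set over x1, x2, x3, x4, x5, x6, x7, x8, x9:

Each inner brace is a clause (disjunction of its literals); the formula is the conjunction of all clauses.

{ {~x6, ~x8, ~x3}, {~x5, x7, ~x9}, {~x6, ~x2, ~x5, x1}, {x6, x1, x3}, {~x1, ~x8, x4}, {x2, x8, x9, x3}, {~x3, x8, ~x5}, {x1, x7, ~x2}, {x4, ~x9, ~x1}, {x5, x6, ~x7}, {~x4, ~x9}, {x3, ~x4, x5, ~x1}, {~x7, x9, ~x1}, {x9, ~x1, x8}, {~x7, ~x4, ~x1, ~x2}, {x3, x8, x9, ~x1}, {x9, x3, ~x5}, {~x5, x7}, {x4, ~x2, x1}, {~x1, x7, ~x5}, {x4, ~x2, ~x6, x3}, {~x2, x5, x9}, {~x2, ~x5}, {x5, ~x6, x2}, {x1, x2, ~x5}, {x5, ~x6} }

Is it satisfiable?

Try x4 = 0.
Try x1 = 0.
The clause (~x2) is unit, so x2 = 0.
The clause (~x5) is unit, so x5 = 0.
The clause (~x6) is unit, so x6 = 0.
The clause (x3) is unit, so x3 = 1.
The clause (~x7) is unit, so x7 = 0.
No clause remains; x8, x9 are free.
A satisfying assignment: x1=0,  x2=0,  x3=1,  x4=0,  x5=0,  x6=0,  x7=0,  x8=1,  x9=0.

Yes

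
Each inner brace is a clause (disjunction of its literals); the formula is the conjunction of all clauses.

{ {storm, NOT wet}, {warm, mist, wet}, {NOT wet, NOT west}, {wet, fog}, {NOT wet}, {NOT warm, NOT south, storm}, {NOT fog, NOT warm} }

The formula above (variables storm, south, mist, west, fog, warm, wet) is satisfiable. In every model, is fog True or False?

True

Suppose fog = false.
From the singleton clause (wet), wet = true.
Now (NOT wet) is unsatisfied and unit — conflict.
So every satisfying assignment has fog = True.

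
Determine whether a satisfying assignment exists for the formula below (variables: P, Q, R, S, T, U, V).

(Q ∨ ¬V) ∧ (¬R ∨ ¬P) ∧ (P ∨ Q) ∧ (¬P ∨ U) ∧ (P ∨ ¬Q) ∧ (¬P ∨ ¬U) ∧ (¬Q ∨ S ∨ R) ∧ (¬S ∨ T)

Unsatisfiable

Case Q = True:
Unit clause (P) forces P = True.
Unit clause (¬R) forces R = False.
Unit clause (U) forces U = True.
Now (¬U) is unsatisfied and unit — conflict.
Backtrack on Q: now try Q = False.
Unit clause (¬V) forces V = False.
Unit clause (P) forces P = True.
Unit clause (¬R) forces R = False.
Unit clause (U) forces U = True.
Now (¬U) is unsatisfied and unit — conflict.
Either choice for Q ends in contradiction.
No assignment satisfies every clause.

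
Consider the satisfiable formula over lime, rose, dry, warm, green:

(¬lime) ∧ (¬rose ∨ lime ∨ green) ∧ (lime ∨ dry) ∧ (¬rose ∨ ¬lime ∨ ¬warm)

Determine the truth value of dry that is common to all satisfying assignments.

Suppose dry = False.
Unit clause (¬lime) forces lime = False.
That conflicts with the unit clause (lime).
So every satisfying assignment has dry = True.

True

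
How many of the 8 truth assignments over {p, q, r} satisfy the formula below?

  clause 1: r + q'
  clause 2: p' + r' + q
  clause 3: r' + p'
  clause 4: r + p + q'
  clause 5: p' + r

There are 2^3 = 8 truth assignments over (p, q, r).
Check each against the 5 clauses (columns in the order p, q, r):
  F F F  ✓ satisfies all
  F F T  ✓ satisfies all
  F T F  ✗ fails (r + q')
  F T T  ✓ satisfies all
  T F F  ✗ fails (p' + r)
  T F T  ✗ fails (p' + r' + q)
  T T F  ✗ fails (r + q')
  T T T  ✗ fails (r' + p')
3 of the 8 rows are models.

3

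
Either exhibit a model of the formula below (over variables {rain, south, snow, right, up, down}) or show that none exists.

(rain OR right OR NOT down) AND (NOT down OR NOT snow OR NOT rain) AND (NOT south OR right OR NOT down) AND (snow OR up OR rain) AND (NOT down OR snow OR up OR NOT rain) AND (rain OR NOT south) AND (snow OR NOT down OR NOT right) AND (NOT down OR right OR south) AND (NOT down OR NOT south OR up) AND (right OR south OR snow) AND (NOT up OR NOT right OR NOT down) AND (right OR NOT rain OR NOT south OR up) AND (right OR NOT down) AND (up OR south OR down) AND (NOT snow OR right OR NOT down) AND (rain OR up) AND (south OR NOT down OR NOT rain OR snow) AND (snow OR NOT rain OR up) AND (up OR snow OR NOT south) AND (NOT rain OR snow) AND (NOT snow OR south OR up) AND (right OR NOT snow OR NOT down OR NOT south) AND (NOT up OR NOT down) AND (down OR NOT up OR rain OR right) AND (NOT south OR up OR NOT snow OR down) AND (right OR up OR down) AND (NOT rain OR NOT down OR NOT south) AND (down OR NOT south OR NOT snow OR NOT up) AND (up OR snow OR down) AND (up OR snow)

rain=false,  south=false,  snow=true,  right=true,  up=true,  down=false

Branch on rain: set rain = false.
(NOT south) alone gives south = false.
(up) alone gives up = true.
(NOT down) alone gives down = false.
(right) alone gives right = true.
All clauses hold; snow can take either value.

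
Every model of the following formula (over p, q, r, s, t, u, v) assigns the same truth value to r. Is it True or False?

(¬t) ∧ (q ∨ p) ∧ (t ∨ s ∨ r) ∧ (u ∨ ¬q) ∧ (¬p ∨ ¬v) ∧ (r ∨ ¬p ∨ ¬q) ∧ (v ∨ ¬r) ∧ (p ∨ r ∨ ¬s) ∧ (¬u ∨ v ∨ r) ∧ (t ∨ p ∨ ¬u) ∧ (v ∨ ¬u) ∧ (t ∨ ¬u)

Suppose r = True.
Unit clause (¬t) forces t = False.
Unit clause (v) forces v = True.
Unit clause (¬p) forces p = False.
Unit clause (q) forces q = True.
Unit clause (u) forces u = True.
Now (¬u) is unsatisfied and unit — conflict.
So every satisfying assignment has r = False.

False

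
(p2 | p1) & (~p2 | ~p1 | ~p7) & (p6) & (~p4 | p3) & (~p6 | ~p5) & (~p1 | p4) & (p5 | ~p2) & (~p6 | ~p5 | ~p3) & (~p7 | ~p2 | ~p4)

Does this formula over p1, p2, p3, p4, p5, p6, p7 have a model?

Unit clause (p6) forces p6 = 1.
Unit clause (~p5) forces p5 = 0.
Unit clause (~p2) forces p2 = 0.
Unit clause (p1) forces p1 = 1.
Unit clause (p4) forces p4 = 1.
Unit clause (p3) forces p3 = 1.
All clauses hold; p7 can take either value.
A satisfying assignment: p1 ↦ 1, p2 ↦ 0, p3 ↦ 1, p4 ↦ 1, p5 ↦ 0, p6 ↦ 1, p7 ↦ 1.

Satisfiable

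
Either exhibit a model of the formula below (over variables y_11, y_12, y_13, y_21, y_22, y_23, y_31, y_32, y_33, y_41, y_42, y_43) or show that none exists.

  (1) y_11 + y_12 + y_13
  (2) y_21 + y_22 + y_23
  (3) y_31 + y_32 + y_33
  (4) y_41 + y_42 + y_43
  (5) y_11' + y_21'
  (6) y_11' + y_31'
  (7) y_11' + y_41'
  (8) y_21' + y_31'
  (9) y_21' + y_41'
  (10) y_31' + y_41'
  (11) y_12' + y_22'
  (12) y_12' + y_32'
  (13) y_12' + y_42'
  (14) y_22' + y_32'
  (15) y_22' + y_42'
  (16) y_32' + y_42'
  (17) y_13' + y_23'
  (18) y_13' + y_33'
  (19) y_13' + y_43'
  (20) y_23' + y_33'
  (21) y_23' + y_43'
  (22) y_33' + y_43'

UNSATISFIABLE

Branch on y_11: set y_11 = 0.
Branch on y_12: set y_12 = 1.
(y_22') alone gives y_22 = 0.
(y_32') alone gives y_32 = 0.
(y_42') alone gives y_42 = 0.
Branch on y_21: set y_21 = 1.
(y_31') alone gives y_31 = 0.
(y_33) alone gives y_33 = 1.
(y_41') alone gives y_41 = 0.
(y_43) alone gives y_43 = 1.
That conflicts with the unit clause (y_43').
Undo y_21 and try y_21 = 0.
(y_23) alone gives y_23 = 1.
(y_13') alone gives y_13 = 0.
(y_33') alone gives y_33 = 0.
(y_31) alone gives y_31 = 1.
(y_41') alone gives y_41 = 0.
(y_43) alone gives y_43 = 1.
That conflicts with the unit clause (y_43').
Neither y_21 = 1 nor y_21 = 0 works.
Undo y_12 and try y_12 = 0.
(y_13) alone gives y_13 = 1.
(y_23') alone gives y_23 = 0.
(y_33') alone gives y_33 = 0.
(y_43') alone gives y_43 = 0.
Branch on y_21: set y_21 = 1.
(y_31') alone gives y_31 = 0.
(y_32) alone gives y_32 = 1.
(y_41') alone gives y_41 = 0.
(y_42) alone gives y_42 = 1.
That conflicts with the unit clause (y_42').
Undo y_21 and try y_21 = 0.
(y_22) alone gives y_22 = 1.
(y_32') alone gives y_32 = 0.
(y_31) alone gives y_31 = 1.
(y_41') alone gives y_41 = 0.
(y_42) alone gives y_42 = 1.
That conflicts with the unit clause (y_42').
Neither y_21 = 1 nor y_21 = 0 works.
Neither y_12 = 1 nor y_12 = 0 works.
Undo y_11 and try y_11 = 1.
(y_21') alone gives y_21 = 0.
(y_31') alone gives y_31 = 0.
(y_41') alone gives y_41 = 0.
Branch on y_22: set y_22 = 1.
(y_12') alone gives y_12 = 0.
(y_32') alone gives y_32 = 0.
(y_33) alone gives y_33 = 1.
(y_42') alone gives y_42 = 0.
(y_43) alone gives y_43 = 1.
That conflicts with the unit clause (y_43').
Undo y_22 and try y_22 = 0.
(y_23) alone gives y_23 = 1.
(y_13') alone gives y_13 = 0.
(y_33') alone gives y_33 = 0.
(y_32) alone gives y_32 = 1.
(y_12') alone gives y_12 = 0.
(y_42') alone gives y_42 = 0.
(y_43) alone gives y_43 = 1.
That conflicts with the unit clause (y_43').
Neither y_22 = 1 nor y_22 = 0 works.
Neither y_11 = 1 nor y_11 = 0 works.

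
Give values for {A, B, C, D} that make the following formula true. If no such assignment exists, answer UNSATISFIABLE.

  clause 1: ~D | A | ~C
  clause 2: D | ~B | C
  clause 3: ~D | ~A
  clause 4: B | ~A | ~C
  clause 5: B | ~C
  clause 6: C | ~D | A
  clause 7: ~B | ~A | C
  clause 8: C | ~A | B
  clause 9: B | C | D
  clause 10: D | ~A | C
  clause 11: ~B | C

A: 1, B: 1, C: 1, D: 0

Case D = 0:
Case B = 1:
From the singleton clause (C), C = 1.
All clauses hold; A can take either value.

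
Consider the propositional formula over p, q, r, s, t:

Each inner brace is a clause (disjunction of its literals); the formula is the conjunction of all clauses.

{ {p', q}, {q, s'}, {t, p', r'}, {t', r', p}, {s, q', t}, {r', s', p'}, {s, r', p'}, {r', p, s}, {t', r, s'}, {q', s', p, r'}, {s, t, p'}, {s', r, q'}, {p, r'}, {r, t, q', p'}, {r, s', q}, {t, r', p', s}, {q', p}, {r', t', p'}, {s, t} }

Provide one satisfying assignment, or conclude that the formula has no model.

p ↦ 0,  q ↦ 0,  r ↦ 0,  s ↦ 0,  t ↦ 1

Branch on p: set p = 0.
(r') alone gives r = 0.
(q') alone gives q = 0.
(s') alone gives s = 0.
(t) alone gives t = 1.
Every clause now holds.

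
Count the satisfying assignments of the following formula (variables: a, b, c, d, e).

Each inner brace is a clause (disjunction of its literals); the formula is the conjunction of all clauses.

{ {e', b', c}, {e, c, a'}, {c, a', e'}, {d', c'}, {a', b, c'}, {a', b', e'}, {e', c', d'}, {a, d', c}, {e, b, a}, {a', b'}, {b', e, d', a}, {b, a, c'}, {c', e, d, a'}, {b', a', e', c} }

4

There are 2^5 = 32 truth assignments over (a, b, c, d, e).
Split on e. With e = 1, the clauses containing e are satisfied and e' drops from the rest; 2 of the 2^4 = 16 assignments to the other variables satisfy what remains.
With e = 0, by the same count on the reduced clause set, 2 assignments work.
(One model: a=F, b=F, c=F, d=F, e=T.)
Total: 2 + 2 = 4.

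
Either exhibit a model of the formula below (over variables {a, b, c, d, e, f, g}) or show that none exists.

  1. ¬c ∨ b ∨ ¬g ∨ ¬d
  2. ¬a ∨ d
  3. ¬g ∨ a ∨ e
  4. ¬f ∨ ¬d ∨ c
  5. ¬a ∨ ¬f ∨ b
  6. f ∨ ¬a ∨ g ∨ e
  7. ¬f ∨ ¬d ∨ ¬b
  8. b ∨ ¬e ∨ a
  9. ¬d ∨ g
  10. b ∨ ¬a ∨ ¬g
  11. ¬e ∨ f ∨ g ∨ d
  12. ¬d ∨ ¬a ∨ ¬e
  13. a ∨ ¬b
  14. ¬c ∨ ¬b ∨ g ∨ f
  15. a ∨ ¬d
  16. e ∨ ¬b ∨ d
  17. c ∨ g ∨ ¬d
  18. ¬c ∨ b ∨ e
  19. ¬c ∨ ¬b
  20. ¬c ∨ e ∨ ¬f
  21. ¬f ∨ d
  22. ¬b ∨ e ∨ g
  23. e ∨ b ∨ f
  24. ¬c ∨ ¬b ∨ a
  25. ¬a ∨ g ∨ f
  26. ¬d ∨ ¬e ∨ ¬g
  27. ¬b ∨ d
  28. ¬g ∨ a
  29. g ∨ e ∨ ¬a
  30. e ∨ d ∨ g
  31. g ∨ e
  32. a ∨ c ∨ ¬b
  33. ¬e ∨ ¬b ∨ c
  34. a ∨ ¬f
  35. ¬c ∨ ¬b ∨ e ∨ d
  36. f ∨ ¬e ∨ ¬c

a=True,  b=True,  c=False,  d=True,  e=False,  f=False,  g=True

Suppose a = True.
From the singleton clause (d), d = True.
From the singleton clause (g), g = True.
From the singleton clause (b), b = True.
From the singleton clause (¬f), f = False.
From the singleton clause (¬e), e = False.
From the singleton clause (¬c), c = False.
This assignment satisfies each clause.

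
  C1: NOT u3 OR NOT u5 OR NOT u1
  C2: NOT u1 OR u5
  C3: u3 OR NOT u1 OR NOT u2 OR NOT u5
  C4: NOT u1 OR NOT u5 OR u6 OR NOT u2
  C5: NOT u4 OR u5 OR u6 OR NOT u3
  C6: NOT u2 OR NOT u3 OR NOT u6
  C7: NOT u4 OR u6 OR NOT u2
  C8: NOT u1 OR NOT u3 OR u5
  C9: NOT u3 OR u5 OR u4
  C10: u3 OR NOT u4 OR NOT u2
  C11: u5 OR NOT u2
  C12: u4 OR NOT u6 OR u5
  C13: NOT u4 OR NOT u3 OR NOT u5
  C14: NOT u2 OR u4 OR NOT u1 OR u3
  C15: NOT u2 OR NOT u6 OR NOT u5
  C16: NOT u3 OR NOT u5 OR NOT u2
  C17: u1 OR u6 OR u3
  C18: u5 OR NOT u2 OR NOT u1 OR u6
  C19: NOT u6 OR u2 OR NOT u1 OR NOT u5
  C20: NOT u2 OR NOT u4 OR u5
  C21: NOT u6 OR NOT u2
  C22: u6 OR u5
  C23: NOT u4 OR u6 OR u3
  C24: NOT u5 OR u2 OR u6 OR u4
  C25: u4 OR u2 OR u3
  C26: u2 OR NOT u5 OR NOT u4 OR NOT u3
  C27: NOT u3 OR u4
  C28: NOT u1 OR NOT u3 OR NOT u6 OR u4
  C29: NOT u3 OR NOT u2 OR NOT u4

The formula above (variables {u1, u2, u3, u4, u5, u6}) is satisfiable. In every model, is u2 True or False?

Suppose u2 = true.
(u5) alone gives u5 = true.
(NOT u6) alone gives u6 = false.
(NOT u1) alone gives u1 = false.
(NOT u4) alone gives u4 = false.
(NOT u3) alone gives u3 = false.
But (u3) is also a unit clause — contradiction.
So every satisfying assignment has u2 = False.

False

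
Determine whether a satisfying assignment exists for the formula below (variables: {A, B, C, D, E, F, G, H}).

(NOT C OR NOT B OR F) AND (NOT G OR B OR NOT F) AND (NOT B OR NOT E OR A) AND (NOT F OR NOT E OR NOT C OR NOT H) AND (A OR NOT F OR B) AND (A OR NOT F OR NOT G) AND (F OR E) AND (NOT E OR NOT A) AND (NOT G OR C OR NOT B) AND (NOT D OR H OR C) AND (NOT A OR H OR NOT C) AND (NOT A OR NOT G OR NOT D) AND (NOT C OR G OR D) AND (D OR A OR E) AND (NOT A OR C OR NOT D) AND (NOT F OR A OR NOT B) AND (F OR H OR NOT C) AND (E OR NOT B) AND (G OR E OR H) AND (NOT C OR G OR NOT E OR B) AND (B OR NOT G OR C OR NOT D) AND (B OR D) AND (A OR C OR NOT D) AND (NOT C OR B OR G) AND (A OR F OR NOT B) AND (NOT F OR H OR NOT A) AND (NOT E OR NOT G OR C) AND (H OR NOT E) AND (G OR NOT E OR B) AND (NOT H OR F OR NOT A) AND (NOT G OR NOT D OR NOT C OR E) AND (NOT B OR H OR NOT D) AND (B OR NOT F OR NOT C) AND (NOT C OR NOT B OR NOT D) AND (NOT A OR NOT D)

Try F = false.
The clause (E) is unit, so E = true.
The clause (NOT A) is unit, so A = false.
The clause (NOT B) is unit, so B = false.
The clause (D) is unit, so D = true.
The clause (C) is unit, so C = true.
The clause (H) is unit, so H = true.
The clause (G) is unit, so G = true.
All clauses are satisfied.
A satisfying assignment: A ↦ false; B ↦ false; C ↦ true; D ↦ true; E ↦ true; F ↦ false; G ↦ true; H ↦ true.

Satisfiable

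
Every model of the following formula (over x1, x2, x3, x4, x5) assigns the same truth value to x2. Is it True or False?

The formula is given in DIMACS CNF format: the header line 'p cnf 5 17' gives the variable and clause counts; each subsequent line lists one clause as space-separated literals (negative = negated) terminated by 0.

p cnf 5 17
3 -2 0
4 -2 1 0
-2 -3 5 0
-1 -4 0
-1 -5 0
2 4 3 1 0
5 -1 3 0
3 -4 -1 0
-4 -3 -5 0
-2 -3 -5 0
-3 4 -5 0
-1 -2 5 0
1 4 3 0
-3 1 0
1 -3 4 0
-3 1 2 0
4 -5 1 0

Suppose x2 = True.
From the singleton clause (x3), x3 = True.
From the singleton clause (x5), x5 = True.
That conflicts with the unit clause (¬x5).
So every satisfying assignment has x2 = False.

False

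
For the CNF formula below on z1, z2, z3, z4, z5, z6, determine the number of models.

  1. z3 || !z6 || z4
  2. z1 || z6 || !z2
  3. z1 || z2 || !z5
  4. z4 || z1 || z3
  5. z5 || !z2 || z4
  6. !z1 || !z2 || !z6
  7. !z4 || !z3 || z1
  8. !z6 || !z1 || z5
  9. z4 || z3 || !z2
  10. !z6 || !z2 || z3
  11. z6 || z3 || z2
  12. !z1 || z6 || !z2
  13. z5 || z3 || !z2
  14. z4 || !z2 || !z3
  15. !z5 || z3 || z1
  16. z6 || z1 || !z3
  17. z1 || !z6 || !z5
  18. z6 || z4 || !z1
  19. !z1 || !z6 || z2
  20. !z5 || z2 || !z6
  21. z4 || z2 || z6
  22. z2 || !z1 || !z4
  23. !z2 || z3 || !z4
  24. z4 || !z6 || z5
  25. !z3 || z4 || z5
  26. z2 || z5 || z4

There are 2^6 = 64 truth assignments over (z1, z2, z3, z4, z5, z6).
Split on z2. With z2 = true, the clauses containing z2 are satisfied and !z2 drops from the rest; 0 of the 2^5 = 32 assignments to the other variables satisfy what remains.
With z2 = false, by the same count on the reduced clause set, 1 assignment works.
Total: 0 + 1 = 1.

1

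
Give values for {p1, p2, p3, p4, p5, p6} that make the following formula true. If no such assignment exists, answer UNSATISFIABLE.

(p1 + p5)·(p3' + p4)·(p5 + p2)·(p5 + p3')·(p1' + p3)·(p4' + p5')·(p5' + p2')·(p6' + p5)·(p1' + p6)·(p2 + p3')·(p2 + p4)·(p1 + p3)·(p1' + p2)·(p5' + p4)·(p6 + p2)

UNSATISFIABLE

Suppose p1 = 1.
Unit clause (p3) forces p3 = 1.
Unit clause (p4) forces p4 = 1.
Unit clause (p5) forces p5 = 1.
That conflicts with the unit clause (p5').
So p1 must be the other value — set p1 = 0.
Unit clause (p5) forces p5 = 1.
Unit clause (p4') forces p4 = 0.
That conflicts with the unit clause (p4).
Both values of p1 lead to a conflict.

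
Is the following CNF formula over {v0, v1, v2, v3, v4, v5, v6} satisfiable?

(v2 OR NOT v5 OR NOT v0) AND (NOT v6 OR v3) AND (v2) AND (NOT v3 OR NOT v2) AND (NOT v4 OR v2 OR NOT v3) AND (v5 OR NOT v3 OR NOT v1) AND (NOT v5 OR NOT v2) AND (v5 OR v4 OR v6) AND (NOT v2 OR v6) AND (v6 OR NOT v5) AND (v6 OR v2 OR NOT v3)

From the singleton clause (v2), v2 = true.
From the singleton clause (NOT v3), v3 = false.
From the singleton clause (NOT v6), v6 = false.
But (v6) is also a unit clause — contradiction.
No assignment satisfies every clause.

No, unsatisfiable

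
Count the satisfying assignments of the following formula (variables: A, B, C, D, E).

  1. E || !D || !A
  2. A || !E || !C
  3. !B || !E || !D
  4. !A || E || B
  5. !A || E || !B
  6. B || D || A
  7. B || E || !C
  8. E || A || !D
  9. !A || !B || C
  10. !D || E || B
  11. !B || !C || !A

There are 2^5 = 32 truth assignments over (A, B, C, D, E).
Split on A. With A = true, the clauses containing A are satisfied and !A drops from the rest; 4 of the 2^4 = 16 assignments to the other variables satisfy what remains.
With A = false, by the same count on the reduced clause set, 4 assignments work.
(One model: A=F, B=F, C=F, D=T, E=T.)
Total: 4 + 4 = 8.

8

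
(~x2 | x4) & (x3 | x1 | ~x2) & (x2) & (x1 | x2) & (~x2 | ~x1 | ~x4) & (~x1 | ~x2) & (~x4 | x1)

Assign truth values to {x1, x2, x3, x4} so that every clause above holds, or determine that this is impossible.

(x2) alone gives x2 = 1.
(x4) alone gives x4 = 1.
(~x1) alone gives x1 = 0.
That conflicts with the unit clause (x1).

UNSATISFIABLE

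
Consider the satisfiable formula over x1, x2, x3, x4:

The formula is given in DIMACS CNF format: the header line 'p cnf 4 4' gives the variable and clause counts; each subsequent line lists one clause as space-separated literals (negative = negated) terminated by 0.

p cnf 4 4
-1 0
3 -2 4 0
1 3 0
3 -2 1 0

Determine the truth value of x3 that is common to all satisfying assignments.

True

Suppose x3 = False.
From the singleton clause (¬x1), x1 = False.
Now (x1) is unsatisfied and unit — conflict.
So every satisfying assignment has x3 = True.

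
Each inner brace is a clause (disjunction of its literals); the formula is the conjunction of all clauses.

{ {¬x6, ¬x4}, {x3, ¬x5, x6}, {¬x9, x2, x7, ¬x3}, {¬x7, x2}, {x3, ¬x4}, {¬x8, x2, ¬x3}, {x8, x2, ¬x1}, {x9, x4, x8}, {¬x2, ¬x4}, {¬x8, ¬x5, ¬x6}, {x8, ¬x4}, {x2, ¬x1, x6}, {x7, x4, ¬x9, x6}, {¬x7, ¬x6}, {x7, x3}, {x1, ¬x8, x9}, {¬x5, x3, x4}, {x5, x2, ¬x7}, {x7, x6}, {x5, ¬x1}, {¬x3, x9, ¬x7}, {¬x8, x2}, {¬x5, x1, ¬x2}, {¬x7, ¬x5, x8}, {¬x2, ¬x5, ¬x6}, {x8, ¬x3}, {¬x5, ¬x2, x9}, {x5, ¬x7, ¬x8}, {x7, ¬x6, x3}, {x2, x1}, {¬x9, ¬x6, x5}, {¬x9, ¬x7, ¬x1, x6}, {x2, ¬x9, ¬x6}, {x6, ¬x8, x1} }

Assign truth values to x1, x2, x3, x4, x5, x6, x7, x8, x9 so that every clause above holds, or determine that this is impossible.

Try x6 = False.
The clause (x7) is unit, so x7 = True.
The clause (x2) is unit, so x2 = True.
The clause (¬x4) is unit, so x4 = False.
Try x3 = False.
The clause (¬x5) is unit, so x5 = False.
The clause (¬x1) is unit, so x1 = False.
The clause (¬x8) is unit, so x8 = False.
The clause (x9) is unit, so x9 = True.
All clauses are satisfied.

x1=False; x2=True; x3=False; x4=False; x5=False; x6=False; x7=True; x8=False; x9=True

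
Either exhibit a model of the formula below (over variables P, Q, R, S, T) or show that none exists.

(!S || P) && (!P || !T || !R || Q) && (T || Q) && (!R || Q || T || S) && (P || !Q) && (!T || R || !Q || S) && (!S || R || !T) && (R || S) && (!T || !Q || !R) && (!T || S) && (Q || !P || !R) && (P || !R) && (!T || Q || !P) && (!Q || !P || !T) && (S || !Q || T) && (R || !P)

Case S = true:
Unit clause (P) forces P = true.
Unit clause (R) forces R = true.
Unit clause (Q) forces Q = true.
Unit clause (!T) forces T = false.
Every clause now holds.

P: true, Q: true, R: true, S: true, T: false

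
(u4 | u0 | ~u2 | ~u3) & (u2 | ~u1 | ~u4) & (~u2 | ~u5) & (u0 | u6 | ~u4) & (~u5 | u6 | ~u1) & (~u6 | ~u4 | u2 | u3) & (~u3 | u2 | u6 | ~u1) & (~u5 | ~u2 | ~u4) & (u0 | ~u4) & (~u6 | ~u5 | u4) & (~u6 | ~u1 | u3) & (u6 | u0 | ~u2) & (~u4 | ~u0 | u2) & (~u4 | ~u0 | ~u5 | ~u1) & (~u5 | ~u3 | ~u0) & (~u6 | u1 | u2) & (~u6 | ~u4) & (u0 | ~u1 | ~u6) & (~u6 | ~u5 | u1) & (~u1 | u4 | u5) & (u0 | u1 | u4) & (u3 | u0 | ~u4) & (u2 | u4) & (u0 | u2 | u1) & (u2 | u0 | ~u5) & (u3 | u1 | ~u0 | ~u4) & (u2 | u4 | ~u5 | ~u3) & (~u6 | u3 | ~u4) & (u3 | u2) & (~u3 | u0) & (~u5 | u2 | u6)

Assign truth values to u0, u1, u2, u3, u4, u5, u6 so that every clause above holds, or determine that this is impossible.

u0: 1,  u1: 0,  u2: 1,  u3: 1,  u4: 1,  u5: 0,  u6: 0

Case u2 = 1:
Unit clause (~u5) forces u5 = 0.
Case u0 = 1:
Case u6 = 0:
Case u1 = 0:
Case u3 = 1:
Every clause is now satisfied; u4 is unconstrained.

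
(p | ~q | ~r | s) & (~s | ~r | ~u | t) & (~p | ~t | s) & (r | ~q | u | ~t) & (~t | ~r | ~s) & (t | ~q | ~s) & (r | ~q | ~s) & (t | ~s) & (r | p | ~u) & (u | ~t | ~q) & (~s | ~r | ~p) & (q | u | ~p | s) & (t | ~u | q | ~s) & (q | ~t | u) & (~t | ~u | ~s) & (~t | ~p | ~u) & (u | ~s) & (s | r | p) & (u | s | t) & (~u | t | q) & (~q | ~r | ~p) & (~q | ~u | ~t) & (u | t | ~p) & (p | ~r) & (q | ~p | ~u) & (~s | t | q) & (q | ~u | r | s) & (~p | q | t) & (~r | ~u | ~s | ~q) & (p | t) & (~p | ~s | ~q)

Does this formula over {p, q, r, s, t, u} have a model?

Case t = 0:
(~s) alone gives s = 0.
(u) alone gives u = 1.
(q) alone gives q = 1.
(p) alone gives p = 1.
(~r) alone gives r = 0.
This assignment satisfies each clause.
A satisfying assignment: p=1,  q=1,  r=0,  s=0,  t=0,  u=1.

Satisfiable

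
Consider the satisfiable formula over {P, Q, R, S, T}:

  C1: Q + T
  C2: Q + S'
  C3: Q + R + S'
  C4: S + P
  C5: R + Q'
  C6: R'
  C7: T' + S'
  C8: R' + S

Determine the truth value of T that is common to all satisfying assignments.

True

Suppose T = 0.
From the singleton clause (Q), Q = 1.
From the singleton clause (R), R = 1.
That conflicts with the unit clause (R').
So every satisfying assignment has T = True.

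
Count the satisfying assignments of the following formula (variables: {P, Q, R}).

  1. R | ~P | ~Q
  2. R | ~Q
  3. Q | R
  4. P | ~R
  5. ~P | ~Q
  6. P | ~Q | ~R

1

There are 2^3 = 8 truth assignments over (P, Q, R).
Split on P. With P = 1, the clauses containing P are satisfied and ~P drops from the rest; 1 of the 2^2 = 4 assignments to the other variables satisfy what remains.
With P = 0, by the same count on the reduced clause set, 0 assignments work.
Total: 1 + 0 = 1.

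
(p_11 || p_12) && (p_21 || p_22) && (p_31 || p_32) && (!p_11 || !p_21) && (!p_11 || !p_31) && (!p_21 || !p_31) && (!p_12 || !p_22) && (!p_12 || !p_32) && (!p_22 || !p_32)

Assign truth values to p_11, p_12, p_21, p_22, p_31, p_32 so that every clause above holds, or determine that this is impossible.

Case p_11 = true:
From the singleton clause (!p_21), p_21 = false.
From the singleton clause (p_22), p_22 = true.
From the singleton clause (!p_31), p_31 = false.
From the singleton clause (p_32), p_32 = true.
But (!p_32) is also a unit clause — contradiction.
Backtrack on p_11: now try p_11 = false.
From the singleton clause (p_12), p_12 = true.
From the singleton clause (!p_22), p_22 = false.
From the singleton clause (p_21), p_21 = true.
From the singleton clause (!p_31), p_31 = false.
From the singleton clause (p_32), p_32 = true.
But (!p_32) is also a unit clause — contradiction.
Both values of p_11 lead to a conflict.

UNSATISFIABLE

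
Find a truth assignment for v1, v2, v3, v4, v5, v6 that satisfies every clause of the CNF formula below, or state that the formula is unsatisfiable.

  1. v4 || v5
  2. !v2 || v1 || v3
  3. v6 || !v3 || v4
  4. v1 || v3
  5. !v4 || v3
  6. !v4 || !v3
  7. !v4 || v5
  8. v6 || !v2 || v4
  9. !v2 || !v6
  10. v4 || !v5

UNSATISFIABLE

Suppose v4 = true.
The clause (v3) is unit, so v3 = true.
Now (!v3) is unsatisfied and unit — conflict.
Undo v4 and try v4 = false.
The clause (v5) is unit, so v5 = true.
Now (!v5) is unsatisfied and unit — conflict.
Neither v4 = true nor v4 = false works.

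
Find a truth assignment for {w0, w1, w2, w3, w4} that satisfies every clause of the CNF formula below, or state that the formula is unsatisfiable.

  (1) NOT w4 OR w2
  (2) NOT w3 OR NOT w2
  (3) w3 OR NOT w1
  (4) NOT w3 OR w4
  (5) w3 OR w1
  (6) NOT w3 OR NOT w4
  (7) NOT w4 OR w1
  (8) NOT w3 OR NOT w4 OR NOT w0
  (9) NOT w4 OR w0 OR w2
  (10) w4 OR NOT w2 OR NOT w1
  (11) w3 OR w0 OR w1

UNSATISFIABLE

Try w4 = false.
(NOT w3) alone gives w3 = false.
(NOT w1) alone gives w1 = false.
That conflicts with the unit clause (w1).
Backtrack on w4: now try w4 = true.
(w2) alone gives w2 = true.
(NOT w3) alone gives w3 = false.
(NOT w1) alone gives w1 = false.
That conflicts with the unit clause (w1).
Neither w4 = true nor w4 = false works.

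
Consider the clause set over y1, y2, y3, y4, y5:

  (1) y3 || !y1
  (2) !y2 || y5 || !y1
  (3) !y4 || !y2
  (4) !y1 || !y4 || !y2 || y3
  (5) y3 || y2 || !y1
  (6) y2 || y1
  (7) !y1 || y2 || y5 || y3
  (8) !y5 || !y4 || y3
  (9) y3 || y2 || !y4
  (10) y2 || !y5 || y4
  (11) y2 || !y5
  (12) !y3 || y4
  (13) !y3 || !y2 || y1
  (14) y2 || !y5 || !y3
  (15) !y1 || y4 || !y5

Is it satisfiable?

Satisfiable

Try y3 = false.
(!y1) alone gives y1 = false.
(y2) alone gives y2 = true.
(!y4) alone gives y4 = false.
Every clause is now satisfied; y5 is unconstrained.
A satisfying assignment: y1 ↦ false; y2 ↦ true; y3 ↦ false; y4 ↦ false; y5 ↦ false.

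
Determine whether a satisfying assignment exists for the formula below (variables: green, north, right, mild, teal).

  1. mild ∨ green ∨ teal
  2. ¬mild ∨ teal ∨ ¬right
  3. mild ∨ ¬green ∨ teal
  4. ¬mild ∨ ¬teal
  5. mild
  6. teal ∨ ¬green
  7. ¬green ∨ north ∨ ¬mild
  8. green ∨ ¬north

Yes, satisfiable

(mild) alone gives mild = True.
(¬teal) alone gives teal = False.
(¬right) alone gives right = False.
(¬green) alone gives green = False.
(¬north) alone gives north = False.
Every clause now holds.
A satisfying assignment: green: False; north: False; right: False; mild: True; teal: False.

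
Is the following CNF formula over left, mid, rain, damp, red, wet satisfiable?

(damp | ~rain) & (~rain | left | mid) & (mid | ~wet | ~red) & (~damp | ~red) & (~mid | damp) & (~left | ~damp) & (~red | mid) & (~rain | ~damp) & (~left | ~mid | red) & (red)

No

From the singleton clause (red), red = 1.
From the singleton clause (~damp), damp = 0.
From the singleton clause (~rain), rain = 0.
From the singleton clause (~mid), mid = 0.
But (mid) is also a unit clause — contradiction.
No assignment satisfies every clause.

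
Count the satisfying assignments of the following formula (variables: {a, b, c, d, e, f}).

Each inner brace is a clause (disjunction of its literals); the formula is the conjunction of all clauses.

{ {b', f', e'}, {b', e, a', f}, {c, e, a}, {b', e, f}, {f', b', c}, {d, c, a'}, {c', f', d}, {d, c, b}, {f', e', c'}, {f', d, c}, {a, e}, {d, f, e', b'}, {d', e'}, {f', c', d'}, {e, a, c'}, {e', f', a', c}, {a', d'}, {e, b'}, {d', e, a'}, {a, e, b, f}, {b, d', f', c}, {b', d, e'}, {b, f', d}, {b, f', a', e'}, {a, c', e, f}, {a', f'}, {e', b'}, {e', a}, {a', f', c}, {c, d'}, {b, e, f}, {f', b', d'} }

There are 2^6 = 64 truth assignments over (a, b, c, d, e, f).
Split on f. With f = 1, the clauses containing f are satisfied and f' drops from the rest; 0 of the 2^5 = 32 assignments to the other variables satisfy what remains.
With f = 0, by the same count on the reduced clause set, 1 assignment works.
(One model: a=T, b=F, c=T, d=F, e=T, f=F.)
Total: 0 + 1 = 1.

1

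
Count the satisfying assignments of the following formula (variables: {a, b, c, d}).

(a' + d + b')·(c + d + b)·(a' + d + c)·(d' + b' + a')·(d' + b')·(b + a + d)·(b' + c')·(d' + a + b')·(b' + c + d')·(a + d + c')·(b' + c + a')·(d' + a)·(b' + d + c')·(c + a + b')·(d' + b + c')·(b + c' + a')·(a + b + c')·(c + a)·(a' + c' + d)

1

There are 2^4 = 16 truth assignments over (a, b, c, d).
Split on a. With a = 1, the clauses containing a are satisfied and a' drops from the rest; 1 of the 2^3 = 8 assignments to the other variables satisfy what remains.
With a = 0, by the same count on the reduced clause set, 0 assignments work.
(One model: a=T, b=F, c=F, d=T.)
Total: 1 + 0 = 1.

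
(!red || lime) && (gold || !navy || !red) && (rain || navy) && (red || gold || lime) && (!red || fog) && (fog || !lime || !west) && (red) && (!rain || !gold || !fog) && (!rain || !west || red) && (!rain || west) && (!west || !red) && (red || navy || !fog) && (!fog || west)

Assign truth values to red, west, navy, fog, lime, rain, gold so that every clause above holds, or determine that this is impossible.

UNSATISFIABLE

Unit clause (red) forces red = true.
Unit clause (lime) forces lime = true.
Unit clause (fog) forces fog = true.
Unit clause (!west) forces west = false.
That conflicts with the unit clause (west).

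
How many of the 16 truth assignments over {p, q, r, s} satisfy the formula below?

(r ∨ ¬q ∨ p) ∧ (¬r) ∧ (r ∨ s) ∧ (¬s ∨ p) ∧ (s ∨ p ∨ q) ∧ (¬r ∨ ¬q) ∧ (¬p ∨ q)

1

There are 2^4 = 16 truth assignments over (p, q, r, s).
Check each against the 7 clauses (columns in the order p, q, r, s):
  F F F F  ✗ fails (r ∨ s)
  F F F T  ✗ fails (¬s ∨ p)
  F F T F  ✗ fails (¬r)
  F F T T  ✗ fails (¬r)
  F T F F  ✗ fails (r ∨ ¬q ∨ p)
  F T F T  ✗ fails (r ∨ ¬q ∨ p)
  F T T F  ✗ fails (¬r)
  F T T T  ✗ fails (¬r)
  T F F F  ✗ fails (r ∨ s)
  T F F T  ✗ fails (¬p ∨ q)
  T F T F  ✗ fails (¬r)
  T F T T  ✗ fails (¬r)
  T T F F  ✗ fails (r ∨ s)
  T T F T  ✓ satisfies all
  T T T F  ✗ fails (¬r)
  T T T T  ✗ fails (¬r)
1 of the 16 rows is a model.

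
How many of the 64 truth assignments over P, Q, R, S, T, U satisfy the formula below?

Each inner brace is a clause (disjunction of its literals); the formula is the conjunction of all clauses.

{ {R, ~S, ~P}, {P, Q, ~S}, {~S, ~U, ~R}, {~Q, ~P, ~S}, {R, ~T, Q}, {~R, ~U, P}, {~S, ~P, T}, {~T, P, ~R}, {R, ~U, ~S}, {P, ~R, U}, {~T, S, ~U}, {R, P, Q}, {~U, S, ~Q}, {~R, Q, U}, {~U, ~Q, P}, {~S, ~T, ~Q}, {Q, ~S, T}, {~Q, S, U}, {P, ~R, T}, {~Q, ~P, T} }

4

There are 2^6 = 64 truth assignments over (P, Q, R, S, T, U).
Split on S. With S = 1, the clauses containing S are satisfied and ~S drops from the rest; 1 of the 2^5 = 32 assignments to the other variables satisfy what remains.
With S = 0, by the same count on the reduced clause set, 3 assignments work.
Total: 1 + 3 = 4.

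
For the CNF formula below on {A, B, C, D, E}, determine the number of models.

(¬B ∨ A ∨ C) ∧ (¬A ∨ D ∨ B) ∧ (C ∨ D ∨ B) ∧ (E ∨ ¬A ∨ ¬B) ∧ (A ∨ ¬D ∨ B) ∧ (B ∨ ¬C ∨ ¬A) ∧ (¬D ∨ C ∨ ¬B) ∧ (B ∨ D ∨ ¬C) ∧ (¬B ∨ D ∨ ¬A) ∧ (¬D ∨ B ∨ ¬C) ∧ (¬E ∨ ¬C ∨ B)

There are 2^5 = 32 truth assignments over (A, B, C, D, E).
Split on B. With B = True, the clauses containing B are satisfied and ¬B drops from the rest; 5 of the 2^4 = 16 assignments to the other variables satisfy what remains.
With B = False, by the same count on the reduced clause set, 2 assignments work.
(One model: A=F, B=T, C=T, D=F, E=F.)
Total: 5 + 2 = 7.

7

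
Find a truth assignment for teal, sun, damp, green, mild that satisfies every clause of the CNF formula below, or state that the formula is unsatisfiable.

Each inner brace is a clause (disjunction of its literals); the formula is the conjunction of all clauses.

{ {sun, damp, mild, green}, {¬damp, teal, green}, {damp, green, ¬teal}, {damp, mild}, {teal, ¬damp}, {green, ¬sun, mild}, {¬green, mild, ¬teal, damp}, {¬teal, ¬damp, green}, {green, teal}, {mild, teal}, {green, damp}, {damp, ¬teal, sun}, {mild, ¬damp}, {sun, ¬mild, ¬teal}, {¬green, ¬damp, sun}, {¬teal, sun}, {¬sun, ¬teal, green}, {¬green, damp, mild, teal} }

Suppose damp = False.
(mild) alone gives mild = True.
(green) alone gives green = True.
Suppose teal = True.
(sun) alone gives sun = True.
Every clause now holds.

teal=True, sun=True, damp=False, green=True, mild=True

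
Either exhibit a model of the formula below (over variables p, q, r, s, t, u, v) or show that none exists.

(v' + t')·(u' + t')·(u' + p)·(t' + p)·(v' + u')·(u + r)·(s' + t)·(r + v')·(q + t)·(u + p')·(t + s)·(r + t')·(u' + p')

UNSATISFIABLE

Branch on v: set v = 0.
Branch on u: set u = 0.
Unit clause (r) forces r = 1.
Unit clause (p') forces p = 0.
Unit clause (t') forces t = 0.
Unit clause (s') forces s = 0.
That conflicts with the unit clause (s).
Backtrack on u: now try u = 1.
Unit clause (t') forces t = 0.
Unit clause (p) forces p = 1.
That conflicts with the unit clause (p').
Neither u = 1 nor u = 0 works.
Backtrack on v: now try v = 1.
Unit clause (t') forces t = 0.
Unit clause (u') forces u = 0.
Unit clause (r) forces r = 1.
Unit clause (s') forces s = 0.
That conflicts with the unit clause (s).
Neither v = 1 nor v = 0 works.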